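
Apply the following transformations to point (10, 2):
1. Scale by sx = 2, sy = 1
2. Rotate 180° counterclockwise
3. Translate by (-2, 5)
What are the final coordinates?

Step 1: Scale → (20, 2)
Step 2: Rotate 180° → (-20, -2)
Step 3: Translate → (-22, 3)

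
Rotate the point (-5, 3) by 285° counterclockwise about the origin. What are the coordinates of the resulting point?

Rotation matrix for 285°: [[cos 285°, -sin 285°], [sin 285°, cos 285°]] ≈ [[0.258819, 0.965926], [-0.965926, 0.258819]]
[[0.258819, 0.965926], [-0.965926, 0.258819]] × [-5, 3]ᵀ ≈ [1.6037, 5.6061]ᵀ
Result: (1.6037, 5.6061)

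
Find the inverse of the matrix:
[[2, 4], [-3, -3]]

For [[a,b],[c,d]], inverse = (1/det)·[[d,-b],[-c,a]]
det = (2)(-3) - (4)(-3) = -6 - -12 = 6
Inverse = (1/6)·[[-3, -4], [3, 2]]
= [[-1/2, -2/3], [1/2, 1/3]]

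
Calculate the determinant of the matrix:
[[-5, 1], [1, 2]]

For a 2×2 matrix [[a, b], [c, d]], det = ad - bc
det = (-5)(2) - (1)(1) = -10 - 1 = -11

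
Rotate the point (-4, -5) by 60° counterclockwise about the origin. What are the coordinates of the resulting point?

Rotation matrix for 60°: [[cos 60°, -sin 60°], [sin 60°, cos 60°]] ≈ [[0.500000, -0.866025], [0.866025, 0.500000]]
[[0.500000, -0.866025], [0.866025, 0.500000]] × [-4, -5]ᵀ ≈ [2.3301, -5.9641]ᵀ
Result: (2.3301, -5.9641)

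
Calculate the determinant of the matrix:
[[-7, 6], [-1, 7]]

For a 2×2 matrix [[a, b], [c, d]], det = ad - bc
det = (-7)(7) - (6)(-1) = -49 - -6 = -43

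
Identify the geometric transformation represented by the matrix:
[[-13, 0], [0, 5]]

This matrix represents: non-uniform scaling by sx = -13, sy = 5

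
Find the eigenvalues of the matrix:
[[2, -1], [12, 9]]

Characteristic equation: det(A - λI) = 0
λ² - (trace)λ + (det) = 0
trace = 2 + 9 = 11, det = (2)(9) - (-1)(12) = 30
λ² - (11)λ + (30) = 0
λ = (11 ± √((11)² - 4·(30))) / 2 = (11 ± √1) / 2
Solving: λ = 5, 6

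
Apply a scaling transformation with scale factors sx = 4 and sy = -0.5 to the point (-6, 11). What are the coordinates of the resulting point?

Scaling matrix:
[[4, 0], [0, -0.50]]
Result: (-6 × 4, 11 × -0.5) = (-24, -5.5)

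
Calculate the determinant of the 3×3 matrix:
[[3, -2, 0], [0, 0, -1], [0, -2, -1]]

Expansion along first row:
det = 3·det([[0,-1],[-2,-1]]) - -2·det([[0,-1],[0,-1]]) + 0·det([[0,0],[0,-2]])
    = 3·(0·-1 - -1·-2) - -2·(0·-1 - -1·0) + 0·(0·-2 - 0·0)
    = 3·-2 - -2·0 + 0·0
    = -6 + 0 + 0 = -6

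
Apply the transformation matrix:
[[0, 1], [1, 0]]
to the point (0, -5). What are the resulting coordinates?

Matrix multiplication:
[[0, 1], [1, 0]] × [0, -5]ᵀ
= [(0)(0) + (1)(-5), (1)(0) + (0)(-5)]ᵀ
= [-5, 0]ᵀ
Result: (-5, 0)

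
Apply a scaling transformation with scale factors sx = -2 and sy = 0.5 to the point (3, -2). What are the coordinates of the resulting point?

Scaling matrix:
[[-2, 0], [0, 0.50]]
Result: (3 × -2, -2 × 0.5) = (-6, -1)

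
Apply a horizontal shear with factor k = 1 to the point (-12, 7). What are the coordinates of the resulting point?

Shear matrix for horizontal shear with factor k = 1:
[[1, 1], [0, 1]]
Result: (-12, 7) → (-5, 7)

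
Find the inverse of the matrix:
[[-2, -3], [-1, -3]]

For [[a,b],[c,d]], inverse = (1/det)·[[d,-b],[-c,a]]
det = (-2)(-3) - (-3)(-1) = 6 - 3 = 3
Inverse = (1/3)·[[-3, 3], [1, -2]]
= [[-1, 1], [1/3, -2/3]]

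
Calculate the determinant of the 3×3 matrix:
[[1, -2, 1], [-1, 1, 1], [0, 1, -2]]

Expansion along first row:
det = 1·det([[1,1],[1,-2]]) - -2·det([[-1,1],[0,-2]]) + 1·det([[-1,1],[0,1]])
    = 1·(1·-2 - 1·1) - -2·(-1·-2 - 1·0) + 1·(-1·1 - 1·0)
    = 1·-3 - -2·2 + 1·-1
    = -3 + 4 + -1 = 0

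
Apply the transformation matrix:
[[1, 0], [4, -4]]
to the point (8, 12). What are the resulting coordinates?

Matrix multiplication:
[[1, 0], [4, -4]] × [8, 12]ᵀ
= [(1)(8) + (0)(12), (4)(8) + (-4)(12)]ᵀ
= [8, -16]ᵀ
Result: (8, -16)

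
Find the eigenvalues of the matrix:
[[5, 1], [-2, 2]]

Characteristic equation: det(A - λI) = 0
λ² - (trace)λ + (det) = 0
trace = 5 + 2 = 7, det = (5)(2) - (1)(-2) = 12
λ² - (7)λ + (12) = 0
λ = (7 ± √((7)² - 4·(12))) / 2 = (7 ± √1) / 2
Solving: λ = 3, 4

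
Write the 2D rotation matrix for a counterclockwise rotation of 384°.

Rotation matrix formula: [[cos θ, -sin θ], [sin θ, cos θ]]
For θ = 384°:
cos(384°) = 0.9135
sin(384°) = 0.4067
Result: [[0.9135, -0.4067], [0.4067, 0.9135]]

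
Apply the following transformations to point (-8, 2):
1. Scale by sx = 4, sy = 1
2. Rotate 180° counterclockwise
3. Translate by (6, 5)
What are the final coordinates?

Step 1: Scale → (-32, 2)
Step 2: Rotate 180° → (32, -2)
Step 3: Translate → (38, 3)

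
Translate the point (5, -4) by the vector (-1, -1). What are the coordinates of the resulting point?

Translation by (-1, -1) (homogeneous matrix [[1, 0, -1], [0, 1, -1], [0, 0, 1]]):
x' = 5 + -1 = 4
y' = -4 + -1 = -5
Result: (4, -5)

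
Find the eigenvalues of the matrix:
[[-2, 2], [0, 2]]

Characteristic equation: det(A - λI) = 0
λ² - (trace)λ + (det) = 0
trace = -2 + 2 = 0, det = (-2)(2) - (2)(0) = -4
λ² - (0)λ + (-4) = 0
λ = (0 ± √((0)² - 4·(-4))) / 2 = (0 ± √16) / 2
Solving: λ = -2, 2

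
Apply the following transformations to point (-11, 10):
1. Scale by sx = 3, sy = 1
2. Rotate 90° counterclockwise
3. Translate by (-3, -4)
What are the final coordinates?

Step 1: Scale → (-33, 10)
Step 2: Rotate 90° → (-10, -33)
Step 3: Translate → (-13, -37)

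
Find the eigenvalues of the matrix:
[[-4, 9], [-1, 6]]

Characteristic equation: det(A - λI) = 0
λ² - (trace)λ + (det) = 0
trace = -4 + 6 = 2, det = (-4)(6) - (9)(-1) = -15
λ² - (2)λ + (-15) = 0
λ = (2 ± √((2)² - 4·(-15))) / 2 = (2 ± √64) / 2
Solving: λ = -3, 5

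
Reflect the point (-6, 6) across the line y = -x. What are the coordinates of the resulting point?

Reflection across line y = -x: (-6, 6) → (-6, 6)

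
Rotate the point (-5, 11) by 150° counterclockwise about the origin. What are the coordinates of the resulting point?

Rotation matrix for 150°: [[cos 150°, -sin 150°], [sin 150°, cos 150°]] ≈ [[-0.866025, -0.500000], [0.500000, -0.866025]]
[[-0.866025, -0.500000], [0.500000, -0.866025]] × [-5, 11]ᵀ ≈ [-1.1699, -12.0263]ᵀ
Result: (-1.1699, -12.0263)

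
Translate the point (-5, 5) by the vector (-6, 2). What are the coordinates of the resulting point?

Translation by (-6, 2) (homogeneous matrix [[1, 0, -6], [0, 1, 2], [0, 0, 1]]):
x' = -5 + -6 = -11
y' = 5 + 2 = 7
Result: (-11, 7)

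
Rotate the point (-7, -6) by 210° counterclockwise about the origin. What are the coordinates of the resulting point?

Rotation matrix for 210°: [[cos 210°, -sin 210°], [sin 210°, cos 210°]] ≈ [[-0.866025, 0.500000], [-0.500000, -0.866025]]
[[-0.866025, 0.500000], [-0.500000, -0.866025]] × [-7, -6]ᵀ ≈ [3.0622, 8.6962]ᵀ
Result: (3.0622, 8.6962)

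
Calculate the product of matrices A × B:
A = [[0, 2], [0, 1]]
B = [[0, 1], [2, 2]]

Matrix multiplication:
C[0][0] = 0×0 + 2×2 = 4
C[0][1] = 0×1 + 2×2 = 4
C[1][0] = 0×0 + 1×2 = 2
C[1][1] = 0×1 + 1×2 = 2
Result: [[4, 4], [2, 2]]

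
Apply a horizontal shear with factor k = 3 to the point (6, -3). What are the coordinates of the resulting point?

Shear matrix for horizontal shear with factor k = 3:
[[1, 3], [0, 1]]
Result: (6, -3) → (-3, -3)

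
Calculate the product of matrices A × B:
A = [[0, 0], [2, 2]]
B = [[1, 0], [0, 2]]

Matrix multiplication:
C[0][0] = 0×1 + 0×0 = 0
C[0][1] = 0×0 + 0×2 = 0
C[1][0] = 2×1 + 2×0 = 2
C[1][1] = 2×0 + 2×2 = 4
Result: [[0, 0], [2, 4]]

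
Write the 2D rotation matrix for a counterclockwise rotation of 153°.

Rotation matrix formula: [[cos θ, -sin θ], [sin θ, cos θ]]
For θ = 153°:
cos(153°) = -0.8910
sin(153°) = 0.4540
Result: [[-0.8910, -0.4540], [0.4540, -0.8910]]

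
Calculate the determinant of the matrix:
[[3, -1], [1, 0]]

For a 2×2 matrix [[a, b], [c, d]], det = ad - bc
det = (3)(0) - (-1)(1) = 0 - -1 = 1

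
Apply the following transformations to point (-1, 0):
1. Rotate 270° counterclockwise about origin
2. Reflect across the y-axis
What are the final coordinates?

Step 1: Rotate 270° → (0, 1)
Step 2: Reflect across y-axis → (0, 1)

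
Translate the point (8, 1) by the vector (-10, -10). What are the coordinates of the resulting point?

Translation by (-10, -10) (homogeneous matrix [[1, 0, -10], [0, 1, -10], [0, 0, 1]]):
x' = 8 + -10 = -2
y' = 1 + -10 = -9
Result: (-2, -9)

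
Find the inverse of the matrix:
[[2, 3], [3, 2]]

For [[a,b],[c,d]], inverse = (1/det)·[[d,-b],[-c,a]]
det = (2)(2) - (3)(3) = 4 - 9 = -5
Inverse = (1/-5)·[[2, -3], [-3, 2]]
= [[-2/5, 3/5], [3/5, -2/5]]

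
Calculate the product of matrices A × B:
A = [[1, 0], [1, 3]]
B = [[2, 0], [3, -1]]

Matrix multiplication:
C[0][0] = 1×2 + 0×3 = 2
C[0][1] = 1×0 + 0×-1 = 0
C[1][0] = 1×2 + 3×3 = 11
C[1][1] = 1×0 + 3×-1 = -3
Result: [[2, 0], [11, -3]]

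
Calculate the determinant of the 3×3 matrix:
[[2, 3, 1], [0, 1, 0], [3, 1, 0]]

Expansion along first row:
det = 2·det([[1,0],[1,0]]) - 3·det([[0,0],[3,0]]) + 1·det([[0,1],[3,1]])
    = 2·(1·0 - 0·1) - 3·(0·0 - 0·3) + 1·(0·1 - 1·3)
    = 2·0 - 3·0 + 1·-3
    = 0 + 0 + -3 = -3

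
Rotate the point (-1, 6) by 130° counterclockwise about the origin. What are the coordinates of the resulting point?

Rotation matrix for 130°: [[cos 130°, -sin 130°], [sin 130°, cos 130°]] ≈ [[-0.642788, -0.766044], [0.766044, -0.642788]]
[[-0.642788, -0.766044], [0.766044, -0.642788]] × [-1, 6]ᵀ ≈ [-3.9535, -4.6228]ᵀ
Result: (-3.9535, -4.6228)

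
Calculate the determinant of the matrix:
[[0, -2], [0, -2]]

For a 2×2 matrix [[a, b], [c, d]], det = ad - bc
det = (0)(-2) - (-2)(0) = 0 - 0 = 0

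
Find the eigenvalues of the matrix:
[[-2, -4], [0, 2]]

Characteristic equation: det(A - λI) = 0
λ² - (trace)λ + (det) = 0
trace = -2 + 2 = 0, det = (-2)(2) - (-4)(0) = -4
λ² - (0)λ + (-4) = 0
λ = (0 ± √((0)² - 4·(-4))) / 2 = (0 ± √16) / 2
Solving: λ = -2, 2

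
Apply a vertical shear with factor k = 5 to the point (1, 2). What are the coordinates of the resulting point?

Shear matrix for vertical shear with factor k = 5:
[[1, 0], [5, 1]]
Result: (1, 2) → (1, 7)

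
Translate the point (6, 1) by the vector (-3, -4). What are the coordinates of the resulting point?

Translation by (-3, -4) (homogeneous matrix [[1, 0, -3], [0, 1, -4], [0, 0, 1]]):
x' = 6 + -3 = 3
y' = 1 + -4 = -3
Result: (3, -3)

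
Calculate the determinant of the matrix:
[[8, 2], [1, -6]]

For a 2×2 matrix [[a, b], [c, d]], det = ad - bc
det = (8)(-6) - (2)(1) = -48 - 2 = -50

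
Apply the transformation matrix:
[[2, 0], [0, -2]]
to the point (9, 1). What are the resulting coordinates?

Matrix multiplication:
[[2, 0], [0, -2]] × [9, 1]ᵀ
= [(2)(9) + (0)(1), (0)(9) + (-2)(1)]ᵀ
= [18, -2]ᵀ
Result: (18, -2)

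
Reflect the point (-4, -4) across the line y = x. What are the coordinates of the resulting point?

Reflection across line y = x: (-4, -4) → (-4, -4)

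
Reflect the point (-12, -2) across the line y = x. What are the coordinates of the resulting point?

Reflection across line y = x: (-12, -2) → (-2, -12)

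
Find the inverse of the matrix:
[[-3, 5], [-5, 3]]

For [[a,b],[c,d]], inverse = (1/det)·[[d,-b],[-c,a]]
det = (-3)(3) - (5)(-5) = -9 - -25 = 16
Inverse = (1/16)·[[3, -5], [5, -3]]
= [[3/16, -5/16], [5/16, -3/16]]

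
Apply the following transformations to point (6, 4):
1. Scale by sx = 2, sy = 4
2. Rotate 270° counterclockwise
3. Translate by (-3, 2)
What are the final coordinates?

Step 1: Scale → (12, 16)
Step 2: Rotate 270° → (16, -12)
Step 3: Translate → (13, -10)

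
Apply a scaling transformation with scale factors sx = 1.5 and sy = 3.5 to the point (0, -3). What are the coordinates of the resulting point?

Scaling matrix:
[[1.50, 0], [0, 3.50]]
Result: (0 × 1.5, -3 × 3.5) = (0, -10.5)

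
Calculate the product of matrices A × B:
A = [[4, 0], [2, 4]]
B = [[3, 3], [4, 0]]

Matrix multiplication:
C[0][0] = 4×3 + 0×4 = 12
C[0][1] = 4×3 + 0×0 = 12
C[1][0] = 2×3 + 4×4 = 22
C[1][1] = 2×3 + 4×0 = 6
Result: [[12, 12], [22, 6]]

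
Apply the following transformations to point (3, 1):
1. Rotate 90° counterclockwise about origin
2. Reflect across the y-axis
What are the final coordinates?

Step 1: Rotate 90° → (-1, 3)
Step 2: Reflect across y-axis → (1, 3)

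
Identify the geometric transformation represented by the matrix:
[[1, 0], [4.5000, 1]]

This matrix represents: vertical shear with factor 4.5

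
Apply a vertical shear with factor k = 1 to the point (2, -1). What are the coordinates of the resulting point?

Shear matrix for vertical shear with factor k = 1:
[[1, 0], [1, 1]]
Result: (2, -1) → (2, 1)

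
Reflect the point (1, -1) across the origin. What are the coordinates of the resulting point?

Reflection across origin: (1, -1) → (-1, 1)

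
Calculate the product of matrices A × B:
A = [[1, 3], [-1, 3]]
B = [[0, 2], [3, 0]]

Matrix multiplication:
C[0][0] = 1×0 + 3×3 = 9
C[0][1] = 1×2 + 3×0 = 2
C[1][0] = -1×0 + 3×3 = 9
C[1][1] = -1×2 + 3×0 = -2
Result: [[9, 2], [9, -2]]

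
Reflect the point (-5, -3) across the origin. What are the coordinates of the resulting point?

Reflection across origin: (-5, -3) → (5, 3)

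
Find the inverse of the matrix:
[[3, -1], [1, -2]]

For [[a,b],[c,d]], inverse = (1/det)·[[d,-b],[-c,a]]
det = (3)(-2) - (-1)(1) = -6 - -1 = -5
Inverse = (1/-5)·[[-2, 1], [-1, 3]]
= [[2/5, -1/5], [1/5, -3/5]]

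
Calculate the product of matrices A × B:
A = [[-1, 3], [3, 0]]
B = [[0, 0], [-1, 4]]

Matrix multiplication:
C[0][0] = -1×0 + 3×-1 = -3
C[0][1] = -1×0 + 3×4 = 12
C[1][0] = 3×0 + 0×-1 = 0
C[1][1] = 3×0 + 0×4 = 0
Result: [[-3, 12], [0, 0]]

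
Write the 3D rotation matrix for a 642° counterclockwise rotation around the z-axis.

Rotation matrix for counterclockwise 642° around z-axis:
cos(642°) = 0.2079, sin(642°) = -0.9781
Result: [[0.2079, 0.9781, 0], [-0.9781, 0.2079, 0], [0, 0, 1]]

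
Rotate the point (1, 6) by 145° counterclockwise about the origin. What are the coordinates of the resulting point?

Rotation matrix for 145°: [[cos 145°, -sin 145°], [sin 145°, cos 145°]] ≈ [[-0.819152, -0.573576], [0.573576, -0.819152]]
[[-0.819152, -0.573576], [0.573576, -0.819152]] × [1, 6]ᵀ ≈ [-4.2606, -4.3413]ᵀ
Result: (-4.2606, -4.3413)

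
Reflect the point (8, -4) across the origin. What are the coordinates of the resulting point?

Reflection across origin: (8, -4) → (-8, 4)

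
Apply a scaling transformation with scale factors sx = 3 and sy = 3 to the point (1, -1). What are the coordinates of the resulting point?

Scaling matrix:
[[3, 0], [0, 3]]
Result: (1 × 3, -1 × 3) = (3, -3)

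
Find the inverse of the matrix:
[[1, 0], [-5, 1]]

For [[a,b],[c,d]], inverse = (1/det)·[[d,-b],[-c,a]]
det = (1)(1) - (0)(-5) = 1 - 0 = 1
Inverse = [[1, 0], [5, 1]]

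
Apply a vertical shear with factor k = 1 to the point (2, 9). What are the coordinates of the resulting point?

Shear matrix for vertical shear with factor k = 1:
[[1, 0], [1, 1]]
Result: (2, 9) → (2, 11)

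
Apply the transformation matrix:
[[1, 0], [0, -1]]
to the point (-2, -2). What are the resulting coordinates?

Matrix multiplication:
[[1, 0], [0, -1]] × [-2, -2]ᵀ
= [(1)(-2) + (0)(-2), (0)(-2) + (-1)(-2)]ᵀ
= [-2, 2]ᵀ
Result: (-2, 2)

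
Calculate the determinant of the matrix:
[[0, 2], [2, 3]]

For a 2×2 matrix [[a, b], [c, d]], det = ad - bc
det = (0)(3) - (2)(2) = 0 - 4 = -4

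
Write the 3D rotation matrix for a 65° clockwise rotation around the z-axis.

Rotation matrix for clockwise 65° around z-axis:
A clockwise rotation by 65° is a counterclockwise rotation by -65°.
cos(-65°) = 0.4226, sin(-65°) = -0.9063
Result: [[0.4226, 0.9063, 0], [-0.9063, 0.4226, 0], [0, 0, 1]]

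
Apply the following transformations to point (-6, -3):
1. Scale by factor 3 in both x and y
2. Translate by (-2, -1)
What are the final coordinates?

Step 1: Scale (-6, -3) by 3 → (-18, -9)
Step 2: Translate by (-2, -1) → (-20, -10)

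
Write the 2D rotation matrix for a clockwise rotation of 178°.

Rotation matrix formula: [[cos θ, -sin θ], [sin θ, cos θ]]
A clockwise rotation by 178° is equivalent to a counterclockwise rotation by -178°.
For θ = -178°:
cos(-178°) = -0.9994
sin(-178°) = -0.0349
Result: [[-0.9994, 0.0349], [-0.0349, -0.9994]]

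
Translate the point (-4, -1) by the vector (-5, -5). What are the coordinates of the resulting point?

Translation by (-5, -5) (homogeneous matrix [[1, 0, -5], [0, 1, -5], [0, 0, 1]]):
x' = -4 + -5 = -9
y' = -1 + -5 = -6
Result: (-9, -6)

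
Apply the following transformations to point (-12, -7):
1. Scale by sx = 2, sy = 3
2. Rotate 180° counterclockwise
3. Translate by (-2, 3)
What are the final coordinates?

Step 1: Scale → (-24, -21)
Step 2: Rotate 180° → (24, 21)
Step 3: Translate → (22, 24)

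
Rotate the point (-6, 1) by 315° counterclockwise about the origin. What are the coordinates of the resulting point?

Rotation matrix for 315°: [[cos 315°, -sin 315°], [sin 315°, cos 315°]] ≈ [[0.707107, 0.707107], [-0.707107, 0.707107]]
[[0.707107, 0.707107], [-0.707107, 0.707107]] × [-6, 1]ᵀ ≈ [-3.5355, 4.9497]ᵀ
Result: (-3.5355, 4.9497)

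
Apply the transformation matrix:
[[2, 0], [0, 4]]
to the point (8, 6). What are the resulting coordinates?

Matrix multiplication:
[[2, 0], [0, 4]] × [8, 6]ᵀ
= [(2)(8) + (0)(6), (0)(8) + (4)(6)]ᵀ
= [16, 24]ᵀ
Result: (16, 24)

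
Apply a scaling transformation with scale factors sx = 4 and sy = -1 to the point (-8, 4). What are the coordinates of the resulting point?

Scaling matrix:
[[4, 0], [0, -1]]
Result: (-8 × 4, 4 × -1) = (-32, -4)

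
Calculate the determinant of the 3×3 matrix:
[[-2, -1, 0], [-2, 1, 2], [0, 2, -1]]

Expansion along first row:
det = -2·det([[1,2],[2,-1]]) - -1·det([[-2,2],[0,-1]]) + 0·det([[-2,1],[0,2]])
    = -2·(1·-1 - 2·2) - -1·(-2·-1 - 2·0) + 0·(-2·2 - 1·0)
    = -2·-5 - -1·2 + 0·-4
    = 10 + 2 + 0 = 12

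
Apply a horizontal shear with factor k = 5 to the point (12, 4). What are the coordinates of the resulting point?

Shear matrix for horizontal shear with factor k = 5:
[[1, 5], [0, 1]]
Result: (12, 4) → (32, 4)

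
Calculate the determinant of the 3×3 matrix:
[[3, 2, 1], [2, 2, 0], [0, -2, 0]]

Expansion along first row:
det = 3·det([[2,0],[-2,0]]) - 2·det([[2,0],[0,0]]) + 1·det([[2,2],[0,-2]])
    = 3·(2·0 - 0·-2) - 2·(2·0 - 0·0) + 1·(2·-2 - 2·0)
    = 3·0 - 2·0 + 1·-4
    = 0 + 0 + -4 = -4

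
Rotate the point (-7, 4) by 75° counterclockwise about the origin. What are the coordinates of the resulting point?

Rotation matrix for 75°: [[cos 75°, -sin 75°], [sin 75°, cos 75°]] ≈ [[0.258819, -0.965926], [0.965926, 0.258819]]
[[0.258819, -0.965926], [0.965926, 0.258819]] × [-7, 4]ᵀ ≈ [-5.6754, -5.7262]ᵀ
Result: (-5.6754, -5.7262)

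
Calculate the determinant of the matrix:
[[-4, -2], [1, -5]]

For a 2×2 matrix [[a, b], [c, d]], det = ad - bc
det = (-4)(-5) - (-2)(1) = 20 - -2 = 22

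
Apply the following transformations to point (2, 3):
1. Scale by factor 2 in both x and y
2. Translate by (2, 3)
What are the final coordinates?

Step 1: Scale (2, 3) by 2 → (4, 6)
Step 2: Translate by (2, 3) → (6, 9)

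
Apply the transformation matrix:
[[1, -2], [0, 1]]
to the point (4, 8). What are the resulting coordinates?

Matrix multiplication:
[[1, -2], [0, 1]] × [4, 8]ᵀ
= [(1)(4) + (-2)(8), (0)(4) + (1)(8)]ᵀ
= [-12, 8]ᵀ
Result: (-12, 8)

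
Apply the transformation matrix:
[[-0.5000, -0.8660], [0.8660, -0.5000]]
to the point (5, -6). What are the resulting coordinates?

Matrix multiplication:
[[-0.5000, -0.8660], [0.8660, -0.5000]] × [5, -6]ᵀ
= [(-0.5000)(5) + (-0.8660)(-6), (0.8660)(5) + (-0.5000)(-6)]ᵀ
= [2.6960, 7.3300]ᵀ
Result: (2.6960, 7.3300)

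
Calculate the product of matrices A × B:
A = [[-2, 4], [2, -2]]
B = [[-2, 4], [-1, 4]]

Matrix multiplication:
C[0][0] = -2×-2 + 4×-1 = 0
C[0][1] = -2×4 + 4×4 = 8
C[1][0] = 2×-2 + -2×-1 = -2
C[1][1] = 2×4 + -2×4 = 0
Result: [[0, 8], [-2, 0]]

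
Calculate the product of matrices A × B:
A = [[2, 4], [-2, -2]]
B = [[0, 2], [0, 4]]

Matrix multiplication:
C[0][0] = 2×0 + 4×0 = 0
C[0][1] = 2×2 + 4×4 = 20
C[1][0] = -2×0 + -2×0 = 0
C[1][1] = -2×2 + -2×4 = -12
Result: [[0, 20], [0, -12]]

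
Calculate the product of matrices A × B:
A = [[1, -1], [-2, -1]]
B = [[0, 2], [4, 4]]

Matrix multiplication:
C[0][0] = 1×0 + -1×4 = -4
C[0][1] = 1×2 + -1×4 = -2
C[1][0] = -2×0 + -1×4 = -4
C[1][1] = -2×2 + -1×4 = -8
Result: [[-4, -2], [-4, -8]]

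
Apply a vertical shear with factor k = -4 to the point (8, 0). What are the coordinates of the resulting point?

Shear matrix for vertical shear with factor k = -4:
[[1, 0], [-4, 1]]
Result: (8, 0) → (8, -32)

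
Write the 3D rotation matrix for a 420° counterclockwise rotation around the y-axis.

Rotation matrix for counterclockwise 420° around y-axis:
cos(420°) = 1/2, sin(420°) = √3/2
Result: [[1/2, 0, √3/2], [0, 1, 0], [-√3/2, 0, 1/2]]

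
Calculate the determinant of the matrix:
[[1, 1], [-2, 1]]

For a 2×2 matrix [[a, b], [c, d]], det = ad - bc
det = (1)(1) - (1)(-2) = 1 - -2 = 3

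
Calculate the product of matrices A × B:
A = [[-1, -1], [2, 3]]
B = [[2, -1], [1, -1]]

Matrix multiplication:
C[0][0] = -1×2 + -1×1 = -3
C[0][1] = -1×-1 + -1×-1 = 2
C[1][0] = 2×2 + 3×1 = 7
C[1][1] = 2×-1 + 3×-1 = -5
Result: [[-3, 2], [7, -5]]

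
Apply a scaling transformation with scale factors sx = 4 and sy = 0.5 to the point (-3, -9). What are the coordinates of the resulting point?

Scaling matrix:
[[4, 0], [0, 0.50]]
Result: (-3 × 4, -9 × 0.5) = (-12, -4.5)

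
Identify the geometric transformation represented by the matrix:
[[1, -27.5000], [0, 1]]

This matrix represents: horizontal shear with factor -27.5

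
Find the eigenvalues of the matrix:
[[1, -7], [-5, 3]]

Characteristic equation: det(A - λI) = 0
λ² - (trace)λ + (det) = 0
trace = 1 + 3 = 4, det = (1)(3) - (-7)(-5) = -32
λ² - (4)λ + (-32) = 0
λ = (4 ± √((4)² - 4·(-32))) / 2 = (4 ± √144) / 2
Solving: λ = -4, 8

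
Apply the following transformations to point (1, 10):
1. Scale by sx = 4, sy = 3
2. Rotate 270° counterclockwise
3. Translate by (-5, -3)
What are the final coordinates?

Step 1: Scale → (4, 30)
Step 2: Rotate 270° → (30, -4)
Step 3: Translate → (25, -7)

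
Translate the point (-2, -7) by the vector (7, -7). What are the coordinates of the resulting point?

Translation by (7, -7) (homogeneous matrix [[1, 0, 7], [0, 1, -7], [0, 0, 1]]):
x' = -2 + 7 = 5
y' = -7 + -7 = -14
Result: (5, -14)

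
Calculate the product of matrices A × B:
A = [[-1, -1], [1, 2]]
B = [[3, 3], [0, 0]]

Matrix multiplication:
C[0][0] = -1×3 + -1×0 = -3
C[0][1] = -1×3 + -1×0 = -3
C[1][0] = 1×3 + 2×0 = 3
C[1][1] = 1×3 + 2×0 = 3
Result: [[-3, -3], [3, 3]]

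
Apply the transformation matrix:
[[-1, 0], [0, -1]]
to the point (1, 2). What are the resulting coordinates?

Matrix multiplication:
[[-1, 0], [0, -1]] × [1, 2]ᵀ
= [(-1)(1) + (0)(2), (0)(1) + (-1)(2)]ᵀ
= [-1, -2]ᵀ
Result: (-1, -2)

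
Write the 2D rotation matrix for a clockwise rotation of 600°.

Rotation matrix formula: [[cos θ, -sin θ], [sin θ, cos θ]]
A clockwise rotation by 600° is equivalent to a counterclockwise rotation by -600°.
For θ = -600°:
cos(-600°) = -1/2
sin(-600°) = √3/2
Result: [[-1/2, -√3/2], [√3/2, -1/2]]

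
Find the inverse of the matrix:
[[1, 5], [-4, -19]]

For [[a,b],[c,d]], inverse = (1/det)·[[d,-b],[-c,a]]
det = (1)(-19) - (5)(-4) = -19 - -20 = 1
Inverse = [[-19, -5], [4, 1]]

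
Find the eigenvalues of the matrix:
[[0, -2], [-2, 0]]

Characteristic equation: det(A - λI) = 0
λ² - (trace)λ + (det) = 0
trace = 0 + 0 = 0, det = (0)(0) - (-2)(-2) = -4
λ² - (0)λ + (-4) = 0
λ = (0 ± √((0)² - 4·(-4))) / 2 = (0 ± √16) / 2
Solving: λ = -2, 2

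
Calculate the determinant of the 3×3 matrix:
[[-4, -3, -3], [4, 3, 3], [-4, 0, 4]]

Expansion along first row:
det = -4·det([[3,3],[0,4]]) - -3·det([[4,3],[-4,4]]) + -3·det([[4,3],[-4,0]])
    = -4·(3·4 - 3·0) - -3·(4·4 - 3·-4) + -3·(4·0 - 3·-4)
    = -4·12 - -3·28 + -3·12
    = -48 + 84 + -36 = 0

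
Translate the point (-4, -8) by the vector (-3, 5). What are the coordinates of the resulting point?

Translation by (-3, 5) (homogeneous matrix [[1, 0, -3], [0, 1, 5], [0, 0, 1]]):
x' = -4 + -3 = -7
y' = -8 + 5 = -3
Result: (-7, -3)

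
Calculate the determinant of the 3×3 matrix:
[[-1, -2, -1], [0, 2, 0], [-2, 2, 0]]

Expansion along first row:
det = -1·det([[2,0],[2,0]]) - -2·det([[0,0],[-2,0]]) + -1·det([[0,2],[-2,2]])
    = -1·(2·0 - 0·2) - -2·(0·0 - 0·-2) + -1·(0·2 - 2·-2)
    = -1·0 - -2·0 + -1·4
    = 0 + 0 + -4 = -4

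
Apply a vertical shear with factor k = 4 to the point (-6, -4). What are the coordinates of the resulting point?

Shear matrix for vertical shear with factor k = 4:
[[1, 0], [4, 1]]
Result: (-6, -4) → (-6, -28)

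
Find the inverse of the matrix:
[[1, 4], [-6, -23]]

For [[a,b],[c,d]], inverse = (1/det)·[[d,-b],[-c,a]]
det = (1)(-23) - (4)(-6) = -23 - -24 = 1
Inverse = [[-23, -4], [6, 1]]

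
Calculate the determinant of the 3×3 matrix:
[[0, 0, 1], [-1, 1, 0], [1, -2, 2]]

Expansion along first row:
det = 0·det([[1,0],[-2,2]]) - 0·det([[-1,0],[1,2]]) + 1·det([[-1,1],[1,-2]])
    = 0·(1·2 - 0·-2) - 0·(-1·2 - 0·1) + 1·(-1·-2 - 1·1)
    = 0·2 - 0·-2 + 1·1
    = 0 + 0 + 1 = 1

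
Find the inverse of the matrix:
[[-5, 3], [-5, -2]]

For [[a,b],[c,d]], inverse = (1/det)·[[d,-b],[-c,a]]
det = (-5)(-2) - (3)(-5) = 10 - -15 = 25
Inverse = (1/25)·[[-2, -3], [5, -5]]
= [[-2/25, -3/25], [1/5, -1/5]]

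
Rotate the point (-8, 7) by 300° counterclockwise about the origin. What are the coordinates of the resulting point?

Rotation matrix for 300°: [[cos 300°, -sin 300°], [sin 300°, cos 300°]] ≈ [[0.500000, 0.866025], [-0.866025, 0.500000]]
[[0.500000, 0.866025], [-0.866025, 0.500000]] × [-8, 7]ᵀ ≈ [2.0622, 10.4282]ᵀ
Result: (2.0622, 10.4282)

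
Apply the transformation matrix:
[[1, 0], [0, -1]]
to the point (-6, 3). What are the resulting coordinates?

Matrix multiplication:
[[1, 0], [0, -1]] × [-6, 3]ᵀ
= [(1)(-6) + (0)(3), (0)(-6) + (-1)(3)]ᵀ
= [-6, -3]ᵀ
Result: (-6, -3)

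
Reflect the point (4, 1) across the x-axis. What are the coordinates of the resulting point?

Reflection across x-axis: (4, 1) → (4, -1)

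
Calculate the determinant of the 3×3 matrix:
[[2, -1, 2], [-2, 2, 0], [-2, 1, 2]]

Expansion along first row:
det = 2·det([[2,0],[1,2]]) - -1·det([[-2,0],[-2,2]]) + 2·det([[-2,2],[-2,1]])
    = 2·(2·2 - 0·1) - -1·(-2·2 - 0·-2) + 2·(-2·1 - 2·-2)
    = 2·4 - -1·-4 + 2·2
    = 8 + -4 + 4 = 8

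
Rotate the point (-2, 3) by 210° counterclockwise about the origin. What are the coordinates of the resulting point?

Rotation matrix for 210°: [[cos 210°, -sin 210°], [sin 210°, cos 210°]] ≈ [[-0.866025, 0.500000], [-0.500000, -0.866025]]
[[-0.866025, 0.500000], [-0.500000, -0.866025]] × [-2, 3]ᵀ ≈ [3.2321, -1.5981]ᵀ
Result: (3.2321, -1.5981)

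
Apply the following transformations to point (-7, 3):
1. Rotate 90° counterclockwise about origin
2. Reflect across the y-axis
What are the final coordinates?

Step 1: Rotate 90° → (-3, -7)
Step 2: Reflect across y-axis → (3, -7)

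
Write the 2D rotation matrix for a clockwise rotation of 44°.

Rotation matrix formula: [[cos θ, -sin θ], [sin θ, cos θ]]
A clockwise rotation by 44° is equivalent to a counterclockwise rotation by -44°.
For θ = -44°:
cos(-44°) = 0.7193
sin(-44°) = -0.6947
Result: [[0.7193, 0.6947], [-0.6947, 0.7193]]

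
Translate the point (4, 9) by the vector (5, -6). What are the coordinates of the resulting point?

Translation by (5, -6) (homogeneous matrix [[1, 0, 5], [0, 1, -6], [0, 0, 1]]):
x' = 4 + 5 = 9
y' = 9 + -6 = 3
Result: (9, 3)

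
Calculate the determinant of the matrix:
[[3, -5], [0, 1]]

For a 2×2 matrix [[a, b], [c, d]], det = ad - bc
det = (3)(1) - (-5)(0) = 3 - 0 = 3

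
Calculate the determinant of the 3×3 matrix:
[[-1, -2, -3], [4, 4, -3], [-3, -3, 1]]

Expansion along first row:
det = -1·det([[4,-3],[-3,1]]) - -2·det([[4,-3],[-3,1]]) + -3·det([[4,4],[-3,-3]])
    = -1·(4·1 - -3·-3) - -2·(4·1 - -3·-3) + -3·(4·-3 - 4·-3)
    = -1·-5 - -2·-5 + -3·0
    = 5 + -10 + 0 = -5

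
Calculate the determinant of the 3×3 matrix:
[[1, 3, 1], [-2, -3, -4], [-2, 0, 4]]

Expansion along first row:
det = 1·det([[-3,-4],[0,4]]) - 3·det([[-2,-4],[-2,4]]) + 1·det([[-2,-3],[-2,0]])
    = 1·(-3·4 - -4·0) - 3·(-2·4 - -4·-2) + 1·(-2·0 - -3·-2)
    = 1·-12 - 3·-16 + 1·-6
    = -12 + 48 + -6 = 30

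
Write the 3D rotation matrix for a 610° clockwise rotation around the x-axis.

Rotation matrix for clockwise 610° around x-axis:
A clockwise rotation by 610° is a counterclockwise rotation by -610°.
cos(-610°) = -0.3420, sin(-610°) = 0.9397
Result: [[1, 0, 0], [0, -0.3420, -0.9397], [0, 0.9397, -0.3420]]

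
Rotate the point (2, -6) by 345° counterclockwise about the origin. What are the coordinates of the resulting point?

Rotation matrix for 345°: [[cos 345°, -sin 345°], [sin 345°, cos 345°]] ≈ [[0.965926, 0.258819], [-0.258819, 0.965926]]
[[0.965926, 0.258819], [-0.258819, 0.965926]] × [2, -6]ᵀ ≈ [0.3789, -6.3132]ᵀ
Result: (0.3789, -6.3132)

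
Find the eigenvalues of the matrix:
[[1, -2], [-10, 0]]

Characteristic equation: det(A - λI) = 0
λ² - (trace)λ + (det) = 0
trace = 1 + 0 = 1, det = (1)(0) - (-2)(-10) = -20
λ² - (1)λ + (-20) = 0
λ = (1 ± √((1)² - 4·(-20))) / 2 = (1 ± √81) / 2
Solving: λ = -4, 5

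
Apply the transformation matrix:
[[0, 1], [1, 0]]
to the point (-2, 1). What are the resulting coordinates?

Matrix multiplication:
[[0, 1], [1, 0]] × [-2, 1]ᵀ
= [(0)(-2) + (1)(1), (1)(-2) + (0)(1)]ᵀ
= [1, -2]ᵀ
Result: (1, -2)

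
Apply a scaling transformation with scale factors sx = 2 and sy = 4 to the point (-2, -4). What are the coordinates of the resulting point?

Scaling matrix:
[[2, 0], [0, 4]]
Result: (-2 × 2, -4 × 4) = (-4, -16)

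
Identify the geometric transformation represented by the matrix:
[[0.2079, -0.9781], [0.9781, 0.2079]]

This matrix represents: rotation by 78° counterclockwise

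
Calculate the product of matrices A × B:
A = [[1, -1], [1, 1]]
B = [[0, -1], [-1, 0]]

Matrix multiplication:
C[0][0] = 1×0 + -1×-1 = 1
C[0][1] = 1×-1 + -1×0 = -1
C[1][0] = 1×0 + 1×-1 = -1
C[1][1] = 1×-1 + 1×0 = -1
Result: [[1, -1], [-1, -1]]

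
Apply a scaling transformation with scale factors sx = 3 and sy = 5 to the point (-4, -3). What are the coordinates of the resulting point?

Scaling matrix:
[[3, 0], [0, 5]]
Result: (-4 × 3, -3 × 5) = (-12, -15)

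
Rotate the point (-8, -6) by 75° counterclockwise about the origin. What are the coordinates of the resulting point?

Rotation matrix for 75°: [[cos 75°, -sin 75°], [sin 75°, cos 75°]] ≈ [[0.258819, -0.965926], [0.965926, 0.258819]]
[[0.258819, -0.965926], [0.965926, 0.258819]] × [-8, -6]ᵀ ≈ [3.7250, -9.2803]ᵀ
Result: (3.7250, -9.2803)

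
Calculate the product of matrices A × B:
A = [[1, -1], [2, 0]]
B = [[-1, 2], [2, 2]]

Matrix multiplication:
C[0][0] = 1×-1 + -1×2 = -3
C[0][1] = 1×2 + -1×2 = 0
C[1][0] = 2×-1 + 0×2 = -2
C[1][1] = 2×2 + 0×2 = 4
Result: [[-3, 0], [-2, 4]]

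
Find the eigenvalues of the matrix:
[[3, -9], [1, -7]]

Characteristic equation: det(A - λI) = 0
λ² - (trace)λ + (det) = 0
trace = 3 + -7 = -4, det = (3)(-7) - (-9)(1) = -12
λ² - (-4)λ + (-12) = 0
λ = (-4 ± √((-4)² - 4·(-12))) / 2 = (-4 ± √64) / 2
Solving: λ = -6, 2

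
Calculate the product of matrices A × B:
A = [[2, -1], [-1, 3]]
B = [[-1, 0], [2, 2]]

Matrix multiplication:
C[0][0] = 2×-1 + -1×2 = -4
C[0][1] = 2×0 + -1×2 = -2
C[1][0] = -1×-1 + 3×2 = 7
C[1][1] = -1×0 + 3×2 = 6
Result: [[-4, -2], [7, 6]]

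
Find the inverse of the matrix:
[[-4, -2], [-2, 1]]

For [[a,b],[c,d]], inverse = (1/det)·[[d,-b],[-c,a]]
det = (-4)(1) - (-2)(-2) = -4 - 4 = -8
Inverse = (1/-8)·[[1, 2], [2, -4]]
= [[-1/8, -1/4], [-1/4, 1/2]]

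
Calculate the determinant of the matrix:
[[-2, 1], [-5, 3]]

For a 2×2 matrix [[a, b], [c, d]], det = ad - bc
det = (-2)(3) - (1)(-5) = -6 - -5 = -1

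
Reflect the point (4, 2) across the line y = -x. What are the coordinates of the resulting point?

Reflection across line y = -x: (4, 2) → (-2, -4)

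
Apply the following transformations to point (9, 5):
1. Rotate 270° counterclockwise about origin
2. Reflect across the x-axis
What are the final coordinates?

Step 1: Rotate 270° → (5, -9)
Step 2: Reflect across x-axis → (5, 9)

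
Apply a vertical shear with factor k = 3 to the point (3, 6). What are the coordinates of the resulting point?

Shear matrix for vertical shear with factor k = 3:
[[1, 0], [3, 1]]
Result: (3, 6) → (3, 15)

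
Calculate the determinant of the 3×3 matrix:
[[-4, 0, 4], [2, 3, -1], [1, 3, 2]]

Expansion along first row:
det = -4·det([[3,-1],[3,2]]) - 0·det([[2,-1],[1,2]]) + 4·det([[2,3],[1,3]])
    = -4·(3·2 - -1·3) - 0·(2·2 - -1·1) + 4·(2·3 - 3·1)
    = -4·9 - 0·5 + 4·3
    = -36 + 0 + 12 = -24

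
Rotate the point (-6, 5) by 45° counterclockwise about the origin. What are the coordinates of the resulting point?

Rotation matrix for 45°: [[cos 45°, -sin 45°], [sin 45°, cos 45°]] ≈ [[0.707107, -0.707107], [0.707107, 0.707107]]
[[0.707107, -0.707107], [0.707107, 0.707107]] × [-6, 5]ᵀ ≈ [-7.7782, -0.7071]ᵀ
Result: (-7.7782, -0.7071)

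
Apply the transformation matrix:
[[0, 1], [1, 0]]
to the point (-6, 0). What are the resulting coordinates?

Matrix multiplication:
[[0, 1], [1, 0]] × [-6, 0]ᵀ
= [(0)(-6) + (1)(0), (1)(-6) + (0)(0)]ᵀ
= [0, -6]ᵀ
Result: (0, -6)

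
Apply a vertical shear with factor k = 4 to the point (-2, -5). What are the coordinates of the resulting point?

Shear matrix for vertical shear with factor k = 4:
[[1, 0], [4, 1]]
Result: (-2, -5) → (-2, -13)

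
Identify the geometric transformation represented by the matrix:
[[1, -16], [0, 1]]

This matrix represents: horizontal shear with factor -16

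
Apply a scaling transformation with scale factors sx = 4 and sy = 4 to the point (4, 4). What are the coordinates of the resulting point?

Scaling matrix:
[[4, 0], [0, 4]]
Result: (4 × 4, 4 × 4) = (16, 16)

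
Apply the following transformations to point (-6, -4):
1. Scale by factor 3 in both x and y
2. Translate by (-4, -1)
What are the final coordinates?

Step 1: Scale (-6, -4) by 3 → (-18, -12)
Step 2: Translate by (-4, -1) → (-22, -13)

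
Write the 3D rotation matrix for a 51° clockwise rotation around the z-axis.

Rotation matrix for clockwise 51° around z-axis:
A clockwise rotation by 51° is a counterclockwise rotation by -51°.
cos(-51°) = 0.6293, sin(-51°) = -0.7771
Result: [[0.6293, 0.7771, 0], [-0.7771, 0.6293, 0], [0, 0, 1]]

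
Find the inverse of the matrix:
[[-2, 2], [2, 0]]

For [[a,b],[c,d]], inverse = (1/det)·[[d,-b],[-c,a]]
det = (-2)(0) - (2)(2) = 0 - 4 = -4
Inverse = (1/-4)·[[0, -2], [-2, -2]]
= [[0, 1/2], [1/2, 1/2]]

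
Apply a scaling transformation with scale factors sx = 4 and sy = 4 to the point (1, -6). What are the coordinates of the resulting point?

Scaling matrix:
[[4, 0], [0, 4]]
Result: (1 × 4, -6 × 4) = (4, -24)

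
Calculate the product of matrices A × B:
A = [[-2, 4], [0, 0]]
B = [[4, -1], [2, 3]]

Matrix multiplication:
C[0][0] = -2×4 + 4×2 = 0
C[0][1] = -2×-1 + 4×3 = 14
C[1][0] = 0×4 + 0×2 = 0
C[1][1] = 0×-1 + 0×3 = 0
Result: [[0, 14], [0, 0]]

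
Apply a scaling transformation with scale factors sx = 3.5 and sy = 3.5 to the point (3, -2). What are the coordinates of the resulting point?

Scaling matrix:
[[3.50, 0], [0, 3.50]]
Result: (3 × 3.5, -2 × 3.5) = (10.5, -7)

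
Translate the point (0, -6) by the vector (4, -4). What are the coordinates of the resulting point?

Translation by (4, -4) (homogeneous matrix [[1, 0, 4], [0, 1, -4], [0, 0, 1]]):
x' = 0 + 4 = 4
y' = -6 + -4 = -10
Result: (4, -10)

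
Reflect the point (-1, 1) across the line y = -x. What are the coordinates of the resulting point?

Reflection across line y = -x: (-1, 1) → (-1, 1)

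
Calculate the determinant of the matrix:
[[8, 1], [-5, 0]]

For a 2×2 matrix [[a, b], [c, d]], det = ad - bc
det = (8)(0) - (1)(-5) = 0 - -5 = 5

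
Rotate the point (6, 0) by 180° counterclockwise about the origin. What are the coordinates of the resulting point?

Rotation matrix for 180°: [[cos 180°, -sin 180°], [sin 180°, cos 180°]] = [[-1, 0], [0, -1]]
[[-1, 0], [0, -1]] × [6, 0]ᵀ = [-6, 0]ᵀ
Result: (-6, 0)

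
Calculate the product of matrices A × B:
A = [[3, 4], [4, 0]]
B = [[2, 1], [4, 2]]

Matrix multiplication:
C[0][0] = 3×2 + 4×4 = 22
C[0][1] = 3×1 + 4×2 = 11
C[1][0] = 4×2 + 0×4 = 8
C[1][1] = 4×1 + 0×2 = 4
Result: [[22, 11], [8, 4]]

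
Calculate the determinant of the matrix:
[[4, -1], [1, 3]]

For a 2×2 matrix [[a, b], [c, d]], det = ad - bc
det = (4)(3) - (-1)(1) = 12 - -1 = 13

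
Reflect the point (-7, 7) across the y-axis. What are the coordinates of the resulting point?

Reflection across y-axis: (-7, 7) → (7, 7)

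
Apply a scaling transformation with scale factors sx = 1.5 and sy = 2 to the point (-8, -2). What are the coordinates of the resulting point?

Scaling matrix:
[[1.50, 0], [0, 2]]
Result: (-8 × 1.5, -2 × 2) = (-12, -4)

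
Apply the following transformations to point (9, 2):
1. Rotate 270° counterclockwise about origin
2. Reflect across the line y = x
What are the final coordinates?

Step 1: Rotate 270° → (2, -9)
Step 2: Reflect across line y = x → (-9, 2)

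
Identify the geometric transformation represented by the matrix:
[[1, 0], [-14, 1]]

This matrix represents: vertical shear with factor -14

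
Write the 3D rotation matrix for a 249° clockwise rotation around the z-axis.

Rotation matrix for clockwise 249° around z-axis:
A clockwise rotation by 249° is a counterclockwise rotation by -249°.
cos(-249°) = -0.3584, sin(-249°) = 0.9336
Result: [[-0.3584, -0.9336, 0], [0.9336, -0.3584, 0], [0, 0, 1]]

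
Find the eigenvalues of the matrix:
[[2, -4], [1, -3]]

Characteristic equation: det(A - λI) = 0
λ² - (trace)λ + (det) = 0
trace = 2 + -3 = -1, det = (2)(-3) - (-4)(1) = -2
λ² - (-1)λ + (-2) = 0
λ = (-1 ± √((-1)² - 4·(-2))) / 2 = (-1 ± √9) / 2
Solving: λ = -2, 1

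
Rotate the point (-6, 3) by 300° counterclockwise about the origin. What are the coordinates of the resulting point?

Rotation matrix for 300°: [[cos 300°, -sin 300°], [sin 300°, cos 300°]] ≈ [[0.500000, 0.866025], [-0.866025, 0.500000]]
[[0.500000, 0.866025], [-0.866025, 0.500000]] × [-6, 3]ᵀ ≈ [-0.4019, 6.6962]ᵀ
Result: (-0.4019, 6.6962)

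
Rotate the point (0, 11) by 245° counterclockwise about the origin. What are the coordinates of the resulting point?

Rotation matrix for 245°: [[cos 245°, -sin 245°], [sin 245°, cos 245°]] ≈ [[-0.422618, 0.906308], [-0.906308, -0.422618]]
[[-0.422618, 0.906308], [-0.906308, -0.422618]] × [0, 11]ᵀ ≈ [9.9694, -4.6488]ᵀ
Result: (9.9694, -4.6488)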